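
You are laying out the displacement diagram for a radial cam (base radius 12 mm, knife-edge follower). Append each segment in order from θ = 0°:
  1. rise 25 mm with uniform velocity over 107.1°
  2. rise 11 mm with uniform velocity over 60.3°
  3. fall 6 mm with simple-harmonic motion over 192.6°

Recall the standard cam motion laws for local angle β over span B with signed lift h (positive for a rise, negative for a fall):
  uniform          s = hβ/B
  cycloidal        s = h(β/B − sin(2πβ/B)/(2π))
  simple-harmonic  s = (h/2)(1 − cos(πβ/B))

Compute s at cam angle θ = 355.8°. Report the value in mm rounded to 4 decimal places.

seg 1 [0°–107.1°] uniform, h=25: full span → s += 25 → s = 25.0000
seg 2 [107.1°–167.4°] uniform, h=11: full span → s += 11 → s = 36.0000
seg 3 [167.4°–360°] simple-harmonic, h=-6: θ=355.8° here. β=188.4, B=192.6. -6/2·(1 − cos(π·0.9782)) = -5.9930 → s = 30.0070

30.0070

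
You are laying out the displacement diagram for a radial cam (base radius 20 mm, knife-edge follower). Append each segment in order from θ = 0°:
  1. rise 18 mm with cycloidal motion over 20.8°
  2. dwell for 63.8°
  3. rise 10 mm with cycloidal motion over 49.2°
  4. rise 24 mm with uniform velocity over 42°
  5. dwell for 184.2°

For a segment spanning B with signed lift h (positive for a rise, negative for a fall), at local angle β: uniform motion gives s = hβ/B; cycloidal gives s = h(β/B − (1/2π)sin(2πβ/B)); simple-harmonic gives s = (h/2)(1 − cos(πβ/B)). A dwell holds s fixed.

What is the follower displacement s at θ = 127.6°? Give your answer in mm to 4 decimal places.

seg 1 [0°–20.8°] cycloidal, h=18: full span → s += 18 → s = 18.0000
seg 2 [20.8°–84.6°] dwell: s stays 18.0000
seg 3 [84.6°–133.8°] cycloidal, h=10: θ=127.6° here. β=43, B=49.2. 10·(0.8740 − sin(2π·0.8740)/(2π)) = 9.8724 → s = 27.8724

27.8724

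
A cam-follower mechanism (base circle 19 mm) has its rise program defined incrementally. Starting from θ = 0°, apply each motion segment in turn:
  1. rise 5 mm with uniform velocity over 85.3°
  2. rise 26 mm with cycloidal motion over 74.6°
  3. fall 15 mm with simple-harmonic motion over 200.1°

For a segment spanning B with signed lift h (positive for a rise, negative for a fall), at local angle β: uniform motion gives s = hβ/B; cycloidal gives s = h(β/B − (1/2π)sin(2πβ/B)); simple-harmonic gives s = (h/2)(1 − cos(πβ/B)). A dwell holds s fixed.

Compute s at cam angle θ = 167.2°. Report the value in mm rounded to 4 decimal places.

seg 1 [0°–85.3°] uniform, h=5: full span → s += 5 → s = 5.0000
seg 2 [85.3°–159.9°] cycloidal, h=26: full span → s += 26 → s = 31.0000
seg 3 [159.9°–360°] simple-harmonic, h=-15: θ=167.2° here. β=7.3, B=200.1. -15/2·(1 − cos(π·0.0365)) = -0.0492 → s = 30.9508

30.9508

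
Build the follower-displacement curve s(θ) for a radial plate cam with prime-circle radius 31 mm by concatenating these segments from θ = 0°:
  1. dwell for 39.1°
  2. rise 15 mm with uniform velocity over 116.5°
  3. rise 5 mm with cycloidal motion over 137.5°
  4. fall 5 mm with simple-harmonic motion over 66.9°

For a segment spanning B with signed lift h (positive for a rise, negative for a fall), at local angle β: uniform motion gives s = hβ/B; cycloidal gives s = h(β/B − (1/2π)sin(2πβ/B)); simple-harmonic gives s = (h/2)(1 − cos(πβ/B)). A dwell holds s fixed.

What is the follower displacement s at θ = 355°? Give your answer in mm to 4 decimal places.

seg 1 [0°–39.1°] dwell: s stays 0.0000
seg 2 [39.1°–155.6°] uniform, h=15: full span → s += 15 → s = 15.0000
seg 3 [155.6°–293.1°] cycloidal, h=5: full span → s += 5 → s = 20.0000
seg 4 [293.1°–360°] simple-harmonic, h=-5: θ=355° here. β=61.9, B=66.9. -5/2·(1 − cos(π·0.9253)) = -4.9314 → s = 15.0686

15.0686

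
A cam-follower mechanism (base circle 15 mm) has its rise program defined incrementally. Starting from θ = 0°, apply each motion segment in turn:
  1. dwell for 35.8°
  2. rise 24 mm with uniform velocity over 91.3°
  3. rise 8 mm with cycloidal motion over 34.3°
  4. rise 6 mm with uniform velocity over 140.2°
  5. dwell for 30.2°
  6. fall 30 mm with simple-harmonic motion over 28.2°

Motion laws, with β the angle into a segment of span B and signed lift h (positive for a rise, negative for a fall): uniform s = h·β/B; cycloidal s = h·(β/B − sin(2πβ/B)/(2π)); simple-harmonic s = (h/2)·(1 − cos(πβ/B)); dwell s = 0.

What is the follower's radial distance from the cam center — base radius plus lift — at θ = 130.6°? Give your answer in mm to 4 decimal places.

seg 1 [0°–35.8°] dwell: s stays 0.0000
seg 2 [35.8°–127.1°] uniform, h=24: full span → s += 24 → s = 24.0000
seg 3 [127.1°–161.4°] cycloidal, h=8: θ=130.6° here. β=3.5, B=34.3. 8·(0.1020 − sin(2π·0.1020)/(2π)) = 0.0548 → s = 24.0548
radial distance = base radius + s = 15 + 24.0548 = 39.0548

39.0548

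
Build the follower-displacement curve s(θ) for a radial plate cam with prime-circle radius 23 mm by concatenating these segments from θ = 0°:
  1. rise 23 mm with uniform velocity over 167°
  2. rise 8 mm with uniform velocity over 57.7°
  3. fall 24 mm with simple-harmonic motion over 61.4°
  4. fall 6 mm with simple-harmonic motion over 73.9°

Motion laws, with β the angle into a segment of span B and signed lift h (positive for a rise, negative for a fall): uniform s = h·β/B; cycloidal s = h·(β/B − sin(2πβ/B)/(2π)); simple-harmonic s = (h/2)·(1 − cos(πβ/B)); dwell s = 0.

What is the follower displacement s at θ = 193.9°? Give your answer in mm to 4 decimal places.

seg 1 [0°–167°] uniform, h=23: full span → s += 23 → s = 23.0000
seg 2 [167°–224.7°] uniform, h=8: θ=193.9° here. β=26.9, B=57.7. 8·26.9/57.7 = 3.7296 → s = 26.7296

26.7296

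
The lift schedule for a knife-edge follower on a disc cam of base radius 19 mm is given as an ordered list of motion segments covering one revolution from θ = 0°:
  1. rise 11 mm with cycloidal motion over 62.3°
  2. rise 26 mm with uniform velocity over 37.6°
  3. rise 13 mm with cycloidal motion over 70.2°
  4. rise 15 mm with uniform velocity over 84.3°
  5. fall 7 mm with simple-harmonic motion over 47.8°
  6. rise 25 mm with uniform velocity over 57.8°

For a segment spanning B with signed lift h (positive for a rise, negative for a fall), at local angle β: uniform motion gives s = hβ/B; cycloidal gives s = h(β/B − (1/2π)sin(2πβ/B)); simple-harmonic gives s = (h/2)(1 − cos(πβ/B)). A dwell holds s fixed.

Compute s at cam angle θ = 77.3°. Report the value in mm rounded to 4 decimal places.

seg 1 [0°–62.3°] cycloidal, h=11: full span → s += 11 → s = 11.0000
seg 2 [62.3°–99.9°] uniform, h=26: θ=77.3° here. β=15, B=37.6. 26·15/37.6 = 10.3723 → s = 21.3723

21.3723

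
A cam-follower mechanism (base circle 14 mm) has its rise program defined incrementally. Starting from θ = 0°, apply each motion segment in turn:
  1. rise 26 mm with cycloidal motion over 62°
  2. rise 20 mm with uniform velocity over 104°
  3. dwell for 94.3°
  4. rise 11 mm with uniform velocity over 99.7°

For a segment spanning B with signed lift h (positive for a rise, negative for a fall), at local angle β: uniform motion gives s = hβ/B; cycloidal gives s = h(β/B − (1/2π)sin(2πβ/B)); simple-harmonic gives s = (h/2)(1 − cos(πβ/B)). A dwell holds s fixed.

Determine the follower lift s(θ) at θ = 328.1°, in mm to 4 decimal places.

seg 1 [0°–62°] cycloidal, h=26: full span → s += 26 → s = 26.0000
seg 2 [62°–166°] uniform, h=20: full span → s += 20 → s = 46.0000
seg 3 [166°–260.3°] dwell: s stays 46.0000
seg 4 [260.3°–360°] uniform, h=11: θ=328.1° here. β=67.8, B=99.7. 11·67.8/99.7 = 7.4804 → s = 53.4804

53.4804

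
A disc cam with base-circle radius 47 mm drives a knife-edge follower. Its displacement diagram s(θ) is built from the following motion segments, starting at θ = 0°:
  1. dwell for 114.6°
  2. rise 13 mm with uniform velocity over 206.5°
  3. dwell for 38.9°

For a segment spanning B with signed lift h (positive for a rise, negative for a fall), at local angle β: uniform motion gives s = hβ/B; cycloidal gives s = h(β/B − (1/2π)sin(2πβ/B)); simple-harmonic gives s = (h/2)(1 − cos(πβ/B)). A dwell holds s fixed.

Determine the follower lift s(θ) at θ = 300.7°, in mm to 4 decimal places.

seg 1 [0°–114.6°] dwell: s stays 0.0000
seg 2 [114.6°–321.1°] uniform, h=13: θ=300.7° here. β=186.1, B=206.5. 13·186.1/206.5 = 11.7157 → s = 11.7157

11.7157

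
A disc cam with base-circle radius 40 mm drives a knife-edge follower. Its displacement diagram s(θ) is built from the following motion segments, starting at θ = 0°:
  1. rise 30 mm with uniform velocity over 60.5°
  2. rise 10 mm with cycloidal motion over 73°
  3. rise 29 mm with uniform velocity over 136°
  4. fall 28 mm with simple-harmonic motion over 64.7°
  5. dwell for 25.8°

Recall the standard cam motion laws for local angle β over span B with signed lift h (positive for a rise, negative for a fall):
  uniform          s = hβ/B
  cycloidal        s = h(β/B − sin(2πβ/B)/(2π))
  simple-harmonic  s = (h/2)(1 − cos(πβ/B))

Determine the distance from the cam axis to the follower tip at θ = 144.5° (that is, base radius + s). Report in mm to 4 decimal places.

seg 1 [0°–60.5°] uniform, h=30: full span → s += 30 → s = 30.0000
seg 2 [60.5°–133.5°] cycloidal, h=10: full span → s += 10 → s = 40.0000
seg 3 [133.5°–269.5°] uniform, h=29: θ=144.5° here. β=11, B=136. 29·11/136 = 2.3456 → s = 42.3456
radial distance = base radius + s = 40 + 42.3456 = 82.3456

82.3456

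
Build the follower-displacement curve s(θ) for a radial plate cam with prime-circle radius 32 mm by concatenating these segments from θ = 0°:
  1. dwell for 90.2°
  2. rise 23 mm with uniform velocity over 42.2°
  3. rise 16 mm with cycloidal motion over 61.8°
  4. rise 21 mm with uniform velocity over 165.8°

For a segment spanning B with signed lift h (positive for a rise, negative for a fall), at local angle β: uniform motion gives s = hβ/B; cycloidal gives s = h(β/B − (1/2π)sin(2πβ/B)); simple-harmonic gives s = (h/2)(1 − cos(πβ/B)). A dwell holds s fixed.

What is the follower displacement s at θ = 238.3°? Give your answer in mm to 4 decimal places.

seg 1 [0°–90.2°] dwell: s stays 0.0000
seg 2 [90.2°–132.4°] uniform, h=23: full span → s += 23 → s = 23.0000
seg 3 [132.4°–194.2°] cycloidal, h=16: full span → s += 16 → s = 39.0000
seg 4 [194.2°–360°] uniform, h=21: θ=238.3° here. β=44.1, B=165.8. 21·44.1/165.8 = 5.5856 → s = 44.5856

44.5856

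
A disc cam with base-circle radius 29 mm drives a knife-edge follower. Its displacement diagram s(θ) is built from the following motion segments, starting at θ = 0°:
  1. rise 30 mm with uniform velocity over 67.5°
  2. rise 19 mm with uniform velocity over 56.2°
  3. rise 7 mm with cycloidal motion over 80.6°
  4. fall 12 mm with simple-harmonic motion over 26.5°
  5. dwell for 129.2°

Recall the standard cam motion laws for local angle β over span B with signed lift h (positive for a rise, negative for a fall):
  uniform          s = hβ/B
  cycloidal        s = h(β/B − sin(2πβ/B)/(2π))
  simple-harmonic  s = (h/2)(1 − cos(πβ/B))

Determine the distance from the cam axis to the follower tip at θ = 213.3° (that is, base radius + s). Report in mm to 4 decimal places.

seg 1 [0°–67.5°] uniform, h=30: full span → s += 30 → s = 30.0000
seg 2 [67.5°–123.7°] uniform, h=19: full span → s += 19 → s = 49.0000
seg 3 [123.7°–204.3°] cycloidal, h=7: full span → s += 7 → s = 56.0000
seg 4 [204.3°–230.8°] simple-harmonic, h=-12: θ=213.3° here. β=9, B=26.5. -12/2·(1 − cos(π·0.3396)) = -3.1032 → s = 52.8968
radial distance = base radius + s = 29 + 52.8968 = 81.8968

81.8968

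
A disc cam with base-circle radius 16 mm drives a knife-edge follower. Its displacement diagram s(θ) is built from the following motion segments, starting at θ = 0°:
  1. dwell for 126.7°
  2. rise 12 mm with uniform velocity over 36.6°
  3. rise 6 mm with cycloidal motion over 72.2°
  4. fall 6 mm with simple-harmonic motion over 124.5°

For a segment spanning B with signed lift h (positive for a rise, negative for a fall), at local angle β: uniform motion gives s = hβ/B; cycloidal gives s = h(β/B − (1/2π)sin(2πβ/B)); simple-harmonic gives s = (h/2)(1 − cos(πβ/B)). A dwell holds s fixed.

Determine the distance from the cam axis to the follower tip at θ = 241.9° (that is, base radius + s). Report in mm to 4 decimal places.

seg 1 [0°–126.7°] dwell: s stays 0.0000
seg 2 [126.7°–163.3°] uniform, h=12: full span → s += 12 → s = 12.0000
seg 3 [163.3°–235.5°] cycloidal, h=6: full span → s += 6 → s = 18.0000
seg 4 [235.5°–360°] simple-harmonic, h=-6: θ=241.9° here. β=6.4, B=124.5. -6/2·(1 − cos(π·0.0514)) = -0.0390 → s = 17.9610
radial distance = base radius + s = 16 + 17.9610 = 33.9610

33.9610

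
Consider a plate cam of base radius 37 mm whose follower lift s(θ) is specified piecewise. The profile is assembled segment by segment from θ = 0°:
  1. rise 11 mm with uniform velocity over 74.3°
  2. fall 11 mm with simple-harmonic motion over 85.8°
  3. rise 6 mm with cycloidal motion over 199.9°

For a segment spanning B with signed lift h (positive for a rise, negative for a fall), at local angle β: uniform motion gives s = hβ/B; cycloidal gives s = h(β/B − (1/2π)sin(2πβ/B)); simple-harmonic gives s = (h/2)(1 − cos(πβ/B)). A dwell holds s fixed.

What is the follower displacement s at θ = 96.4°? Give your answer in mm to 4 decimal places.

seg 1 [0°–74.3°] uniform, h=11: full span → s += 11 → s = 11.0000
seg 2 [74.3°–160.1°] simple-harmonic, h=-11: θ=96.4° here. β=22.1, B=85.8. -11/2·(1 − cos(π·0.2576)) = -1.7046 → s = 9.2954

9.2954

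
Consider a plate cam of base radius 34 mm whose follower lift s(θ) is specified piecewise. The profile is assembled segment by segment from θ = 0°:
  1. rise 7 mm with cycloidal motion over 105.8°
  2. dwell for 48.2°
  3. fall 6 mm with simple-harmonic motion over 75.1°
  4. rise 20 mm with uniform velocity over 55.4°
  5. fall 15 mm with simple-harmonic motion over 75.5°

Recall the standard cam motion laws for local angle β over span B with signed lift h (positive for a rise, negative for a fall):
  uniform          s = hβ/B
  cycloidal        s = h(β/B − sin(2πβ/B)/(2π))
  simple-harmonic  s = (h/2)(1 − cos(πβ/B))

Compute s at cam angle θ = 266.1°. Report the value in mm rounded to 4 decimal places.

seg 1 [0°–105.8°] cycloidal, h=7: full span → s += 7 → s = 7.0000
seg 2 [105.8°–154°] dwell: s stays 7.0000
seg 3 [154°–229.1°] simple-harmonic, h=-6: full span → s += -6 → s = 1.0000
seg 4 [229.1°–284.5°] uniform, h=20: θ=266.1° here. β=37, B=55.4. 20·37/55.4 = 13.3574 → s = 14.3574

14.3574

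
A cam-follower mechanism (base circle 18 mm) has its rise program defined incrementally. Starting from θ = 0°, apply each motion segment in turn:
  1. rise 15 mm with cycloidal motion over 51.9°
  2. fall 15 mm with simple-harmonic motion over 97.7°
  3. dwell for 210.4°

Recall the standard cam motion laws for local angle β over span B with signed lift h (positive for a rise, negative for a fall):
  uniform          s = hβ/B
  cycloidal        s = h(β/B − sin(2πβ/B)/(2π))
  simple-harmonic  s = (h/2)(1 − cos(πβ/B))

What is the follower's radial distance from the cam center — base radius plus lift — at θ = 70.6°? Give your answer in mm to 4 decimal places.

seg 1 [0°–51.9°] cycloidal, h=15: full span → s += 15 → s = 15.0000
seg 2 [51.9°–149.6°] simple-harmonic, h=-15: θ=70.6° here. β=18.7, B=97.7. -15/2·(1 − cos(π·0.1914)) = -1.3155 → s = 13.6845
radial distance = base radius + s = 18 + 13.6845 = 31.6845

31.6845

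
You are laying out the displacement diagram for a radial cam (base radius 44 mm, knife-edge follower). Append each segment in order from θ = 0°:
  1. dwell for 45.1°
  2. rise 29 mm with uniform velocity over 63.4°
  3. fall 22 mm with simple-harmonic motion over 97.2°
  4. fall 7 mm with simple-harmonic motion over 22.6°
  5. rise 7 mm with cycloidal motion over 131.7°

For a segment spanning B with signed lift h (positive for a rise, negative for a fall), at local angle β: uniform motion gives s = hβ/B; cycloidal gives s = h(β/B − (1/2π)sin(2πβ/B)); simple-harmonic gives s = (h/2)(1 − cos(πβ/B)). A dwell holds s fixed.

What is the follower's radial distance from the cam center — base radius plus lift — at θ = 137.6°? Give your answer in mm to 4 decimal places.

seg 1 [0°–45.1°] dwell: s stays 0.0000
seg 2 [45.1°–108.5°] uniform, h=29: full span → s += 29 → s = 29.0000
seg 3 [108.5°–205.7°] simple-harmonic, h=-22: θ=137.6° here. β=29.1, B=97.2. -22/2·(1 − cos(π·0.2994)) = -4.5171 → s = 24.4829
radial distance = base radius + s = 44 + 24.4829 = 68.4829

68.4829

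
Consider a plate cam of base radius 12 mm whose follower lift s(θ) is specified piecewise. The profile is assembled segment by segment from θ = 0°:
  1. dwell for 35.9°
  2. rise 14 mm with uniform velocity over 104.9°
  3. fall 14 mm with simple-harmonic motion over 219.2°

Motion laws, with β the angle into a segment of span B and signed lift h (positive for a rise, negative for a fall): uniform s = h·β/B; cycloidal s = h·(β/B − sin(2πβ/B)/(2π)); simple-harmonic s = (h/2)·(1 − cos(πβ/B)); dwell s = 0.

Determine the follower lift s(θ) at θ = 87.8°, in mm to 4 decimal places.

seg 1 [0°–35.9°] dwell: s stays 0.0000
seg 2 [35.9°–140.8°] uniform, h=14: θ=87.8° here. β=51.9, B=104.9. 14·51.9/104.9 = 6.9266 → s = 6.9266

6.9266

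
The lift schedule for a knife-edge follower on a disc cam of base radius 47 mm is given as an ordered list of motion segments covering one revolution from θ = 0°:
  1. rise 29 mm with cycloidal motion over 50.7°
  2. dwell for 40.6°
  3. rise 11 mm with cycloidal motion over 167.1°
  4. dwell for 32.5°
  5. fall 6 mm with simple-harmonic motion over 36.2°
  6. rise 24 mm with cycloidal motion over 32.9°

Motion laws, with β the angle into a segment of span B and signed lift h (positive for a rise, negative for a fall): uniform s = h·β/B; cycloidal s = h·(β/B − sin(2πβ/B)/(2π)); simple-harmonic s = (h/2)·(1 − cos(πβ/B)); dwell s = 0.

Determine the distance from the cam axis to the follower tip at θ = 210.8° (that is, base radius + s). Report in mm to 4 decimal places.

seg 1 [0°–50.7°] cycloidal, h=29: full span → s += 29 → s = 29.0000
seg 2 [50.7°–91.3°] dwell: s stays 29.0000
seg 3 [91.3°–258.4°] cycloidal, h=11: θ=210.8° here. β=119.5, B=167.1. 11·(0.7151 − sin(2π·0.7151)/(2π)) = 9.5754 → s = 38.5754
radial distance = base radius + s = 47 + 38.5754 = 85.5754

85.5754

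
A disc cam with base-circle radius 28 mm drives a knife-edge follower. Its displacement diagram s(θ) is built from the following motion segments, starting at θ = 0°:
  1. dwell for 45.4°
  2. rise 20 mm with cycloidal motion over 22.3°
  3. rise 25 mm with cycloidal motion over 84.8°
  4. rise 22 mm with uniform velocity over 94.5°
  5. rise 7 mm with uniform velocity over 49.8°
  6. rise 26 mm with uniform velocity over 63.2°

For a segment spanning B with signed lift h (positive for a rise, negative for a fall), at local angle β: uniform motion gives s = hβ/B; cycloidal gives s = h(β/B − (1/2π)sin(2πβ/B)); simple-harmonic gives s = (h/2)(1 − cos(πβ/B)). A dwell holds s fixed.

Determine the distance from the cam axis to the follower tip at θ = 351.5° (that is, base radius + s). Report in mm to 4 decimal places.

seg 1 [0°–45.4°] dwell: s stays 0.0000
seg 2 [45.4°–67.7°] cycloidal, h=20: full span → s += 20 → s = 20.0000
seg 3 [67.7°–152.5°] cycloidal, h=25: full span → s += 25 → s = 45.0000
seg 4 [152.5°–247°] uniform, h=22: full span → s += 22 → s = 67.0000
seg 5 [247°–296.8°] uniform, h=7: full span → s += 7 → s = 74.0000
seg 6 [296.8°–360°] uniform, h=26: θ=351.5° here. β=54.7, B=63.2. 26·54.7/63.2 = 22.5032 → s = 96.5032
radial distance = base radius + s = 28 + 96.5032 = 124.5032

124.5032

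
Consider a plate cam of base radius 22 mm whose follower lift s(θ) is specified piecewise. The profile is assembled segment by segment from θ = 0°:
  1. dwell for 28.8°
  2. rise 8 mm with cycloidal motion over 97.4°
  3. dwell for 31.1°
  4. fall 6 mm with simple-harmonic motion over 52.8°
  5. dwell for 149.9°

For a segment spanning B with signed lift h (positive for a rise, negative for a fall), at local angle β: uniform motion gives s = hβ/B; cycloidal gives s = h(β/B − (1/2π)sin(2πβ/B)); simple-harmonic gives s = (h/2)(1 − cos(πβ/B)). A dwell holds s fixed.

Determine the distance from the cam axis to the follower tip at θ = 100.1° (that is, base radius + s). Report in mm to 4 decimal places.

seg 1 [0°–28.8°] dwell: s stays 0.0000
seg 2 [28.8°–126.2°] cycloidal, h=8: θ=100.1° here. β=71.3, B=97.4. 8·(0.7320 − sin(2π·0.7320)/(2π)) = 7.1214 → s = 7.1214
radial distance = base radius + s = 22 + 7.1214 = 29.1214

29.1214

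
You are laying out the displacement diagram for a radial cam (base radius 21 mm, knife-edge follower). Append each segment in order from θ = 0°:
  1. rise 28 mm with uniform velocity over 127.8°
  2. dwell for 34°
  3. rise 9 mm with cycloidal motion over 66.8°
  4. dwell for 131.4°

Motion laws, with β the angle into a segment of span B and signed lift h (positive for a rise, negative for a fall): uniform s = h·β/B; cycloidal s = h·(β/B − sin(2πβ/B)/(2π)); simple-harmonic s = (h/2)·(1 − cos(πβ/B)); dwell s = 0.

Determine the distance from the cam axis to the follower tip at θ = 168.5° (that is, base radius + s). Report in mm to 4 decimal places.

seg 1 [0°–127.8°] uniform, h=28: full span → s += 28 → s = 28.0000
seg 2 [127.8°–161.8°] dwell: s stays 28.0000
seg 3 [161.8°–228.6°] cycloidal, h=9: θ=168.5° here. β=6.7, B=66.8. 9·(0.1003 − sin(2π·0.1003)/(2π)) = 0.0586 → s = 28.0586
radial distance = base radius + s = 21 + 28.0586 = 49.0586

49.0586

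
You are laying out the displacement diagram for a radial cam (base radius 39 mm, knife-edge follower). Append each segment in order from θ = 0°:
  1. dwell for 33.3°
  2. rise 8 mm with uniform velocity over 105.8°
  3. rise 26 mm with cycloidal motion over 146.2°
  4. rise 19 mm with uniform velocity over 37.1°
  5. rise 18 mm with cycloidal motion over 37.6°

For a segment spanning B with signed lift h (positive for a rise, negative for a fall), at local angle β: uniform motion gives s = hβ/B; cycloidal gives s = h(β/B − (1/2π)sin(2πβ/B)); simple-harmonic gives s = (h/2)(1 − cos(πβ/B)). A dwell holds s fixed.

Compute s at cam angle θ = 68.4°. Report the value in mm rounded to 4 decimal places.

seg 1 [0°–33.3°] dwell: s stays 0.0000
seg 2 [33.3°–139.1°] uniform, h=8: θ=68.4° here. β=35.1, B=105.8. 8·35.1/105.8 = 2.6541 → s = 2.6541

2.6541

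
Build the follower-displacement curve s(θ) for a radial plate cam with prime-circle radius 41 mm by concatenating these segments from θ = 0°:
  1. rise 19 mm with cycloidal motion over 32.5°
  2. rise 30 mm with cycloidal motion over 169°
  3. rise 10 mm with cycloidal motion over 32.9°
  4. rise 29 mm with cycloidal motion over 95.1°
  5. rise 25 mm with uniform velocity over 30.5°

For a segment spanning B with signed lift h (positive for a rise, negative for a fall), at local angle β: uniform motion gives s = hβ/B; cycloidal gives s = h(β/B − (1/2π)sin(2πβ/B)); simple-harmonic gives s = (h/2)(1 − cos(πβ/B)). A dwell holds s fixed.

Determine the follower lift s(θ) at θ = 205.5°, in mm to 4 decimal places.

seg 1 [0°–32.5°] cycloidal, h=19: full span → s += 19 → s = 19.0000
seg 2 [32.5°–201.5°] cycloidal, h=30: full span → s += 30 → s = 49.0000
seg 3 [201.5°–234.4°] cycloidal, h=10: θ=205.5° here. β=4, B=32.9. 10·(0.1216 − sin(2π·0.1216)/(2π)) = 0.1148 → s = 49.1148

49.1148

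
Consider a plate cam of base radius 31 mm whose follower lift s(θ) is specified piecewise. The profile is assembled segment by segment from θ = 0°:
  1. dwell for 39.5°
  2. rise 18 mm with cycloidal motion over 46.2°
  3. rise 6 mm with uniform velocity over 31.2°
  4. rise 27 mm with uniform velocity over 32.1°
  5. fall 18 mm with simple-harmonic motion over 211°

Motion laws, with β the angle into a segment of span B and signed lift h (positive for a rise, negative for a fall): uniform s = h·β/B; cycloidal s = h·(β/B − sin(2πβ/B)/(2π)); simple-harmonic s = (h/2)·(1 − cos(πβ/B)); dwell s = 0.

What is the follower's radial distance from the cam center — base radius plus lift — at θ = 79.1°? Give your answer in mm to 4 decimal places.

seg 1 [0°–39.5°] dwell: s stays 0.0000
seg 2 [39.5°–85.7°] cycloidal, h=18: θ=79.1° here. β=39.6, B=46.2. 18·(0.8571 − sin(2π·0.8571)/(2π)) = 17.6684 → s = 17.6684
radial distance = base radius + s = 31 + 17.6684 = 48.6684

48.6684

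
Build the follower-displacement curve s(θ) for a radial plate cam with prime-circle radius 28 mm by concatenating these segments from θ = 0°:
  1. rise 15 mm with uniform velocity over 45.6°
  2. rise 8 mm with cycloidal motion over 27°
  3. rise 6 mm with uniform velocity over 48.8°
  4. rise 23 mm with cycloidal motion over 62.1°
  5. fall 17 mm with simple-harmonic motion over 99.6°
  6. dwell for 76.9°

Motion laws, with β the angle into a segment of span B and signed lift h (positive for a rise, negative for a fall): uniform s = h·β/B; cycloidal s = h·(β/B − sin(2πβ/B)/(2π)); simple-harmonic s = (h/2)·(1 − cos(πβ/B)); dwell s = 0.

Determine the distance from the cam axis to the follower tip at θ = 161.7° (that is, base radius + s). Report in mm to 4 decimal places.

seg 1 [0°–45.6°] uniform, h=15: full span → s += 15 → s = 15.0000
seg 2 [45.6°–72.6°] cycloidal, h=8: full span → s += 8 → s = 23.0000
seg 3 [72.6°–121.4°] uniform, h=6: full span → s += 6 → s = 29.0000
seg 4 [121.4°–183.5°] cycloidal, h=23: θ=161.7° here. β=40.3, B=62.1. 23·(0.6490 − sin(2π·0.6490)/(2π)) = 17.8732 → s = 46.8732
radial distance = base radius + s = 28 + 46.8732 = 74.8732

74.8732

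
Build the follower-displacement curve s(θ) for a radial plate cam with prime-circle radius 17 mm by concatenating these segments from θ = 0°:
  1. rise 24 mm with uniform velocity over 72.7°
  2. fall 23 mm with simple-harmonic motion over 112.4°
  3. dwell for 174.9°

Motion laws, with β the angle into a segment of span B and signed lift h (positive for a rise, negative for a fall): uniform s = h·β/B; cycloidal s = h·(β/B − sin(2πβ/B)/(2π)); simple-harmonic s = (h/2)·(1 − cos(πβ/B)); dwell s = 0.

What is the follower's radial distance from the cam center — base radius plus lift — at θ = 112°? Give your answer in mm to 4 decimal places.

seg 1 [0°–72.7°] uniform, h=24: full span → s += 24 → s = 24.0000
seg 2 [72.7°–185.1°] simple-harmonic, h=-23: θ=112° here. β=39.3, B=112.4. -23/2·(1 − cos(π·0.3496)) = -6.2677 → s = 17.7323
radial distance = base radius + s = 17 + 17.7323 = 34.7323

34.7323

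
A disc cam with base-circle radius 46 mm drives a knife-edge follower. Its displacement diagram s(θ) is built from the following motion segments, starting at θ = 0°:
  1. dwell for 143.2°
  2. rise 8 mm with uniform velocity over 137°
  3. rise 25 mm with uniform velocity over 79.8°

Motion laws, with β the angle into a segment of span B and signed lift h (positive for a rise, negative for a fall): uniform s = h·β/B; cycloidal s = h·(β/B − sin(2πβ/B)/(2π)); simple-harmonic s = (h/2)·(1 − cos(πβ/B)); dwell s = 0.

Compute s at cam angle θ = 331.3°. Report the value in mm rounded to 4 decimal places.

seg 1 [0°–143.2°] dwell: s stays 0.0000
seg 2 [143.2°–280.2°] uniform, h=8: full span → s += 8 → s = 8.0000
seg 3 [280.2°–360°] uniform, h=25: θ=331.3° here. β=51.1, B=79.8. 25·51.1/79.8 = 16.0088 → s = 24.0088

24.0088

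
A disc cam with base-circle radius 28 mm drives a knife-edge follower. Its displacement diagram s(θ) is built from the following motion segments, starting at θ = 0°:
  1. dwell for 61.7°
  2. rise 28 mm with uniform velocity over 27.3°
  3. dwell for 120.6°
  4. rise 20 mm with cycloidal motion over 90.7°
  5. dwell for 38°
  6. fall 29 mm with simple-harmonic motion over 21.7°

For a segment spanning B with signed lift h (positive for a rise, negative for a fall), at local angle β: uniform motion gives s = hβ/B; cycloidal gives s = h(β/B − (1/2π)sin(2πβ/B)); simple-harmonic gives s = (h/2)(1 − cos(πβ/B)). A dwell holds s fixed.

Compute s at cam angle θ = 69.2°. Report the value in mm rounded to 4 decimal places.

seg 1 [0°–61.7°] dwell: s stays 0.0000
seg 2 [61.7°–89°] uniform, h=28: θ=69.2° here. β=7.5, B=27.3. 28·7.5/27.3 = 7.6923 → s = 7.6923

7.6923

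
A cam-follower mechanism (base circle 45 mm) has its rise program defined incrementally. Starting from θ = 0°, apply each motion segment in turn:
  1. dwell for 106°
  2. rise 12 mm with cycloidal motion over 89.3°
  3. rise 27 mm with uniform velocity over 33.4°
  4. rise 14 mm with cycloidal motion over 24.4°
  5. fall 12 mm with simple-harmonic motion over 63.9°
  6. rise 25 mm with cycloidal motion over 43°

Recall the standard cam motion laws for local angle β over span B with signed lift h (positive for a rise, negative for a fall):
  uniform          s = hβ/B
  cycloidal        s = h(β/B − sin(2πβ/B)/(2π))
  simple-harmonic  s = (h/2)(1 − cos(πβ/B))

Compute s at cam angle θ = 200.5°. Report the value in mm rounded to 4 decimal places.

seg 1 [0°–106°] dwell: s stays 0.0000
seg 2 [106°–195.3°] cycloidal, h=12: full span → s += 12 → s = 12.0000
seg 3 [195.3°–228.7°] uniform, h=27: θ=200.5° here. β=5.2, B=33.4. 27·5.2/33.4 = 4.2036 → s = 16.2036

16.2036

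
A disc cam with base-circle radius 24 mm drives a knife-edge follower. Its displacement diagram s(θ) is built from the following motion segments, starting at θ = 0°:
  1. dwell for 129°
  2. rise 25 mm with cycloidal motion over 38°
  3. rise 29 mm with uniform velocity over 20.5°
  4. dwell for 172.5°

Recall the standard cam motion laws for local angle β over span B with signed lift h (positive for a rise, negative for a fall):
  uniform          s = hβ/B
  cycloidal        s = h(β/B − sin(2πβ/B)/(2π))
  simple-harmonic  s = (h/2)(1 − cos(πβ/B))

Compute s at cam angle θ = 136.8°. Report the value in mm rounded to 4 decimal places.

seg 1 [0°–129°] dwell: s stays 0.0000
seg 2 [129°–167°] cycloidal, h=25: θ=136.8° here. β=7.8, B=38. 25·(0.2053 − sin(2π·0.2053)/(2π)) = 1.3089 → s = 1.3089

1.3089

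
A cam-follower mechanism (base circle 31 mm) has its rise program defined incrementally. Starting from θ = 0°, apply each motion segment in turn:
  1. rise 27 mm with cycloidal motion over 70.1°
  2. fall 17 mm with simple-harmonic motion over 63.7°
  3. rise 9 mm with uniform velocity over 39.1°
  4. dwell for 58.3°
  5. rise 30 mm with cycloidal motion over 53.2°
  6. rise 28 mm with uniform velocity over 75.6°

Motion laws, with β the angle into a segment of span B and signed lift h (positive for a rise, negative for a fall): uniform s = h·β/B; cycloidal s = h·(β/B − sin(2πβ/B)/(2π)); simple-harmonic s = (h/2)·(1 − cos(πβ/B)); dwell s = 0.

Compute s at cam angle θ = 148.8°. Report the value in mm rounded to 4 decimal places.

seg 1 [0°–70.1°] cycloidal, h=27: full span → s += 27 → s = 27.0000
seg 2 [70.1°–133.8°] simple-harmonic, h=-17: full span → s += -17 → s = 10.0000
seg 3 [133.8°–172.9°] uniform, h=9: θ=148.8° here. β=15, B=39.1. 9·15/39.1 = 3.4527 → s = 13.4527

13.4527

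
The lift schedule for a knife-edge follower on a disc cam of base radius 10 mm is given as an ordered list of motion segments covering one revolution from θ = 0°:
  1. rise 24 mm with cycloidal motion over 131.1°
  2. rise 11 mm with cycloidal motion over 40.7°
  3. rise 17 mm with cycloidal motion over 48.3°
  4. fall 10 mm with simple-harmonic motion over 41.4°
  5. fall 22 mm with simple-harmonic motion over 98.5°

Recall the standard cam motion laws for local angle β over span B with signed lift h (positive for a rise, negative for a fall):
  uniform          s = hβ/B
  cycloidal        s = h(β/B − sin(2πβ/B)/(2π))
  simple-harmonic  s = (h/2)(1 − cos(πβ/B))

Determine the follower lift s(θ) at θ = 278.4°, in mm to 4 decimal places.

seg 1 [0°–131.1°] cycloidal, h=24: full span → s += 24 → s = 24.0000
seg 2 [131.1°–171.8°] cycloidal, h=11: full span → s += 11 → s = 35.0000
seg 3 [171.8°–220.1°] cycloidal, h=17: full span → s += 17 → s = 52.0000
seg 4 [220.1°–261.5°] simple-harmonic, h=-10: full span → s += -10 → s = 42.0000
seg 5 [261.5°–360°] simple-harmonic, h=-22: θ=278.4° here. β=16.9, B=98.5. -22/2·(1 − cos(π·0.1716)) = -1.5596 → s = 40.4404

40.4404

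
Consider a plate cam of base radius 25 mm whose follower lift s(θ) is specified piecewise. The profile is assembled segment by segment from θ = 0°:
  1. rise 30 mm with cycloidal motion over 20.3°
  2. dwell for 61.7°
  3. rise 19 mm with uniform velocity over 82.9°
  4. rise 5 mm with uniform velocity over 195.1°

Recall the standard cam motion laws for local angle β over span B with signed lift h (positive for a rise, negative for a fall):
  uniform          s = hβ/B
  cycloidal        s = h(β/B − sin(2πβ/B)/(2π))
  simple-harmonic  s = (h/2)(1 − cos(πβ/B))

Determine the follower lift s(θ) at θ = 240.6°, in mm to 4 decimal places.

seg 1 [0°–20.3°] cycloidal, h=30: full span → s += 30 → s = 30.0000
seg 2 [20.3°–82°] dwell: s stays 30.0000
seg 3 [82°–164.9°] uniform, h=19: full span → s += 19 → s = 49.0000
seg 4 [164.9°–360°] uniform, h=5: θ=240.6° here. β=75.7, B=195.1. 5·75.7/195.1 = 1.9400 → s = 50.9400

50.9400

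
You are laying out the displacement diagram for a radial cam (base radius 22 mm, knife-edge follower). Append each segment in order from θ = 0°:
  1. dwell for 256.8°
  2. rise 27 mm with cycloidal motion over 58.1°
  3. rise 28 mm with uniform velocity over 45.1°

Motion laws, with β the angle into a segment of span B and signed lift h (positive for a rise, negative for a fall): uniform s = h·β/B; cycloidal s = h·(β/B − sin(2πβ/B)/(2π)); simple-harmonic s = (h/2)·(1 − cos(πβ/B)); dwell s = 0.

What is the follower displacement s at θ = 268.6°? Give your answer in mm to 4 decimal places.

seg 1 [0°–256.8°] dwell: s stays 0.0000
seg 2 [256.8°–314.9°] cycloidal, h=27: θ=268.6° here. β=11.8, B=58.1. 27·(0.2031 − sin(2π·0.2031)/(2π)) = 1.3717 → s = 1.3717

1.3717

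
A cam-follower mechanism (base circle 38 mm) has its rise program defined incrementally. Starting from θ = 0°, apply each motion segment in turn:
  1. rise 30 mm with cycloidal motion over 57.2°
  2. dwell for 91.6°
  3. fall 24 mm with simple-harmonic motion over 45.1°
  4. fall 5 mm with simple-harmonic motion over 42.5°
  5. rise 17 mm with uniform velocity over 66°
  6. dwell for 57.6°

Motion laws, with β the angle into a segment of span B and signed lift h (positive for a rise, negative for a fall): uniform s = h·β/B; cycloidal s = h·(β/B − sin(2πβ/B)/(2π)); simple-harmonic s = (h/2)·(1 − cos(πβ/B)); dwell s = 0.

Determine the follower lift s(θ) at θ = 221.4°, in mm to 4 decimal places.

seg 1 [0°–57.2°] cycloidal, h=30: full span → s += 30 → s = 30.0000
seg 2 [57.2°–148.8°] dwell: s stays 30.0000
seg 3 [148.8°–193.9°] simple-harmonic, h=-24: full span → s += -24 → s = 6.0000
seg 4 [193.9°–236.4°] simple-harmonic, h=-5: θ=221.4° here. β=27.5, B=42.5. -5/2·(1 − cos(π·0.6471)) = -3.6143 → s = 2.3857

2.3857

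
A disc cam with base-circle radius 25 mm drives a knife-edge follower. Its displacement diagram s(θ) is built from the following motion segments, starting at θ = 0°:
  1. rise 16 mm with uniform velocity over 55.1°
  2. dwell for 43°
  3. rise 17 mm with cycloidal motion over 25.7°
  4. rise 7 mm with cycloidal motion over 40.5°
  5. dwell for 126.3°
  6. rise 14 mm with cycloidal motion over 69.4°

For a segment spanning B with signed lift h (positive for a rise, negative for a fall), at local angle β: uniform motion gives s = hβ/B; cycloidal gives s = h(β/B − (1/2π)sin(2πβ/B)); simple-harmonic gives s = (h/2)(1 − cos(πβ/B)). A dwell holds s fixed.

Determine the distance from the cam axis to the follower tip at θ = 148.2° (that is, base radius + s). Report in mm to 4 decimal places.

seg 1 [0°–55.1°] uniform, h=16: full span → s += 16 → s = 16.0000
seg 2 [55.1°–98.1°] dwell: s stays 16.0000
seg 3 [98.1°–123.8°] cycloidal, h=17: full span → s += 17 → s = 33.0000
seg 4 [123.8°–164.3°] cycloidal, h=7: θ=148.2° here. β=24.4, B=40.5. 7·(0.6025 − sin(2π·0.6025)/(2π)) = 4.8860 → s = 37.8860
radial distance = base radius + s = 25 + 37.8860 = 62.8860

62.8860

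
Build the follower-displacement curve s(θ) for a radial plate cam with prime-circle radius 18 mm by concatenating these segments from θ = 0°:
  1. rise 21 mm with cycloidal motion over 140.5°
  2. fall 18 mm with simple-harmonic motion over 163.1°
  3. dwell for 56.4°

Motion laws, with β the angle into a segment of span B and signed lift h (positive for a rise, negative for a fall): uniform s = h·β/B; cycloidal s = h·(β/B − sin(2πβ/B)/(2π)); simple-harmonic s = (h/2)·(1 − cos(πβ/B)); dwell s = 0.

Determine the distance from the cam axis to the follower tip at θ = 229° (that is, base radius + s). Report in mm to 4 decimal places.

seg 1 [0°–140.5°] cycloidal, h=21: full span → s += 21 → s = 21.0000
seg 2 [140.5°–303.6°] simple-harmonic, h=-18: θ=229° here. β=88.5, B=163.1. -18/2·(1 − cos(π·0.5426)) = -10.2012 → s = 10.7988
radial distance = base radius + s = 18 + 10.7988 = 28.7988

28.7988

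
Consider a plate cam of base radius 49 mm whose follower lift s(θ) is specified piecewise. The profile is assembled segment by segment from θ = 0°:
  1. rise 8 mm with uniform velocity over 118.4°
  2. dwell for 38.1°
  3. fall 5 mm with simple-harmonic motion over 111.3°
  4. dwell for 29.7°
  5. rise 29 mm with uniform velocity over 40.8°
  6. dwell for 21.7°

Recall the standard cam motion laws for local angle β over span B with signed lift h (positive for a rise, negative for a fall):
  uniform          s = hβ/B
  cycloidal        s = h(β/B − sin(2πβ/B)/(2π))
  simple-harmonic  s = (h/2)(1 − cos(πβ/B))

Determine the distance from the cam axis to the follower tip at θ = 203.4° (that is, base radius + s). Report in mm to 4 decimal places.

seg 1 [0°–118.4°] uniform, h=8: full span → s += 8 → s = 8.0000
seg 2 [118.4°–156.5°] dwell: s stays 8.0000
seg 3 [156.5°–267.8°] simple-harmonic, h=-5: θ=203.4° here. β=46.9, B=111.3. -5/2·(1 − cos(π·0.4214)) = -1.8888 → s = 6.1112
radial distance = base radius + s = 49 + 6.1112 = 55.1112

55.1112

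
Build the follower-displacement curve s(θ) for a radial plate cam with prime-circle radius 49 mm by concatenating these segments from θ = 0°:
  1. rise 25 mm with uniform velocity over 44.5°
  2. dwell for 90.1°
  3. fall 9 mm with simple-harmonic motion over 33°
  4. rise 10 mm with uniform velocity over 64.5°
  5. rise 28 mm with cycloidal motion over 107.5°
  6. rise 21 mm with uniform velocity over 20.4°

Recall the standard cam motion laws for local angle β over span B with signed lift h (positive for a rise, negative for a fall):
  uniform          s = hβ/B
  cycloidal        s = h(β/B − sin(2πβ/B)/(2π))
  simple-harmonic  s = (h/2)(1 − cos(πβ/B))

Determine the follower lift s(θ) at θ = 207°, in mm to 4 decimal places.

seg 1 [0°–44.5°] uniform, h=25: full span → s += 25 → s = 25.0000
seg 2 [44.5°–134.6°] dwell: s stays 25.0000
seg 3 [134.6°–167.6°] simple-harmonic, h=-9: full span → s += -9 → s = 16.0000
seg 4 [167.6°–232.1°] uniform, h=10: θ=207° here. β=39.4, B=64.5. 10·39.4/64.5 = 6.1085 → s = 22.1085

22.1085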